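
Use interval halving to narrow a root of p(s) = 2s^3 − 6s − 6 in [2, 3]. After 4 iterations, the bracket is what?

[2.0625, 2.125]

midpoint 2.5: p = 10.25 > 0 → [2, 2.5]
midpoint 2.25: p = 3.28125 > 0 → [2, 2.25]
midpoint 2.125: p = 0.441406 > 0 → [2, 2.125]
midpoint 2.0625: p = -0.8276 < 0 → [2.0625, 2.125]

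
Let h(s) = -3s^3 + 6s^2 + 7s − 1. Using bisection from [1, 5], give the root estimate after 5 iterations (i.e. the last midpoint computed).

midpoint 3: h = -7 < 0 → [1, 3]
midpoint 2: h = 13 > 0 → [2, 3]
midpoint 2.5: h = 7.125 > 0 → [2.5, 3]
midpoint 2.75: h = 1.2344 > 0 → [2.75, 3]
midpoint 2.875: h = -2.5723 < 0 → [2.75, 2.875]

2.875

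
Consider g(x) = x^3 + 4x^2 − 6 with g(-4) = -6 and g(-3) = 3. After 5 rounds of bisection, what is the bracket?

[-3.53125, -3.5]

g(-3.5) = 0.125 > 0, so the root lies in [-4, -3.5]
g(-3.75) = -2.484375 < 0, so the root lies in [-3.75, -3.5]
g(-3.625) = -1.072266 < 0, so the root lies in [-3.625, -3.5]
g(-3.5625) = -0.4475 < 0, so the root lies in [-3.5625, -3.5]
g(-3.53125) = -0.1548 < 0, so the root lies in [-3.53125, -3.5]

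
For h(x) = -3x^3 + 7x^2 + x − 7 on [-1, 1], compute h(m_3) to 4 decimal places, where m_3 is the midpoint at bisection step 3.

midpoint 0: h = -7 < 0 → [-1, 0]
midpoint -0.5: h = -5.375 < 0 → [-1, -0.5]
midpoint -0.75: h = -2.546875 < 0 → [-1, -0.75]

-2.5469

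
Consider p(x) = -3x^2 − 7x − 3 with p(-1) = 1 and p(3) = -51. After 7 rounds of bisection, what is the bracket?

[-0.59375, -0.5625]

m = 1, p(m) = -13 (−); new bracket [-1, 1]
m = 0, p(m) = -3 (−); new bracket [-1, 0]
m = -0.5, p(m) = -0.25 (−); new bracket [-1, -0.5]
m = -0.75, p(m) = 0.5625 (+); new bracket [-0.75, -0.5]
m = -0.625, p(m) = 0.2031 (+); new bracket [-0.625, -0.5]
m = -0.5625, p(m) = -0.0117 (−); new bracket [-0.625, -0.5625]
m = -0.59375, p(m) = 0.0986 (+); new bracket [-0.59375, -0.5625]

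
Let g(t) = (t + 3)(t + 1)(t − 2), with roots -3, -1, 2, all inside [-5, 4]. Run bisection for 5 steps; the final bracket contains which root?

2

midpoint -0.5: g = -3.125 < 0 → [-0.5, 4]
midpoint 1.75: g = -3.265625 < 0 → [1.75, 4]
midpoint 2.875: g = 19.919922 > 0 → [1.75, 2.875]
midpoint 2.3125: g = 5.4993 > 0 → [1.75, 2.3125]
midpoint 2.03125: g = 0.4766 > 0 → [1.75, 2.03125]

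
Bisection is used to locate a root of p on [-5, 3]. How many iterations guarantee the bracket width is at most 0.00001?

Width after n steps is 8/2^n. Need 2^n ≥ 8/0.00001 = 800000.
2^19 = 524288 < 800000 ≤ 2^20 = 1048576, so n = 20.

20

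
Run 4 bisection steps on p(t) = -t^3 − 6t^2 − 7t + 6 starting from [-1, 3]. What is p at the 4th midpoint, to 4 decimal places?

-3.0469

midpoint 1: p = -8 < 0 → [-1, 1]
midpoint 0: p = 6 > 0 → [0, 1]
midpoint 0.5: p = 0.875 > 0 → [0.5, 1]
midpoint 0.75: p = -3.0469 < 0 → [0.5, 0.75]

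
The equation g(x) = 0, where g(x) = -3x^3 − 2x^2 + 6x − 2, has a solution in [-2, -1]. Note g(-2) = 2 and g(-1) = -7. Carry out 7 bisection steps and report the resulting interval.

m = -1.5, g(m) = -5.375 (−); new bracket [-2, -1.5]
m = -1.75, g(m) = -2.546875 (−); new bracket [-2, -1.75]
m = -1.875, g(m) = -0.505859 (−); new bracket [-2, -1.875]
m = -1.9375, g(m) = 0.6868 (+); new bracket [-1.9375, -1.875]
m = -1.90625, g(m) = 0.0757 (+); new bracket [-1.90625, -1.875]
m = -1.890625, g(m) = -0.2188 (−); new bracket [-1.90625, -1.890625]
m = -1.8984375, g(m) = -0.0725 (−); new bracket [-1.90625, -1.8984375]

[-1.90625, -1.8984375]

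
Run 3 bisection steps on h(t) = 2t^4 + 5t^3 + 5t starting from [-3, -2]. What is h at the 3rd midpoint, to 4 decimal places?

t = -2.5 gives h = -12.5, negative; keep [-3, -2.5]
t = -2.75 gives h = -3.351562, negative; keep [-3, -2.75]
t = -2.875 gives h = 3.447754, positive; keep [-2.875, -2.75]

3.4478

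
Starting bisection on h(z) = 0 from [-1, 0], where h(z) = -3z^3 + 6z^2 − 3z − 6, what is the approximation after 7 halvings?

-0.6953125

h(-0.5) = -2.625 < 0, so the root lies in [-1, -0.5]
h(-0.75) = 0.890625 > 0, so the root lies in [-0.75, -0.5]
h(-0.625) = -1.048828 < 0, so the root lies in [-0.75, -0.625]
h(-0.6875) = -0.1267 < 0, so the root lies in [-0.75, -0.6875]
h(-0.71875) = 0.3698 > 0, so the root lies in [-0.71875, -0.6875]
h(-0.703125) = 0.1185 > 0, so the root lies in [-0.703125, -0.6875]
h(-0.6953125) = -0.0048 < 0, so the root lies in [-0.703125, -0.6953125]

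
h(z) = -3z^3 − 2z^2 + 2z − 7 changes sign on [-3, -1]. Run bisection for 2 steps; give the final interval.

[-2, -1.5]

z = -2 gives h = 5, positive; keep [-2, -1]
z = -1.5 gives h = -4.375, negative; keep [-2, -1.5]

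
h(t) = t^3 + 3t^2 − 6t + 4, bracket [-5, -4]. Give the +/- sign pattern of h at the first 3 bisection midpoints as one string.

t = -4.5 gives h = 0.625, positive; keep [-5, -4.5]
t = -4.75 gives h = -6.984375, negative; keep [-4.75, -4.5]
t = -4.625 gives h = -3.009766, negative; keep [-4.625, -4.5]

+--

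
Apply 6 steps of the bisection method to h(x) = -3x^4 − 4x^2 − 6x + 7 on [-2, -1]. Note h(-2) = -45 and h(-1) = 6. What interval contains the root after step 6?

[-1.296875, -1.28125]

x = -1.5 gives h = -8.1875, negative; keep [-1.5, -1]
x = -1.25 gives h = 0.925781, positive; keep [-1.5, -1.25]
x = -1.375 gives h = -3.035889, negative; keep [-1.375, -1.25]
x = -1.3125 gives h = -0.9183, negative; keep [-1.3125, -1.25]
x = -1.28125 gives h = 0.0365, positive; keep [-1.3125, -1.28125]
x = -1.296875 gives h = -0.4325, negative; keep [-1.296875, -1.28125]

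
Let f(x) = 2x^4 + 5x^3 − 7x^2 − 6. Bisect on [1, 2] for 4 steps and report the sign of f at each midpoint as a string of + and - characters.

+-+-

f(1.5) = 5.25 > 0, so the root lies in [1, 1.5]
f(1.25) = -2.289062 < 0, so the root lies in [1.25, 1.5]
f(1.375) = 0.912598 > 0, so the root lies in [1.25, 1.375]
f(1.3125) = -0.8186 < 0, so the root lies in [1.3125, 1.375]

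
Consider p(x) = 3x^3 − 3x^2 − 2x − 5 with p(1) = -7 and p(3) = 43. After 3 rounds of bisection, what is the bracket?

[1.75, 2]

x = 2 gives p = 3, positive; keep [1, 2]
x = 1.5 gives p = -4.625, negative; keep [1.5, 2]
x = 1.75 gives p = -1.609375, negative; keep [1.75, 2]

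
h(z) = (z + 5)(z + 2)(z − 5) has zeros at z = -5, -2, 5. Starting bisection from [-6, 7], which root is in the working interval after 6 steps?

h(0.5) = -61.875 < 0, so the root lies in [0.5, 7]
h(3.75) = -62.890625 < 0, so the root lies in [3.75, 7]
h(5.375) = 28.693359 > 0, so the root lies in [3.75, 5.375]
h(4.5625) = -27.4548 < 0, so the root lies in [4.5625, 5.375]
h(4.96875) = -2.1709 < 0, so the root lies in [4.96875, 5.375]
h(5.171875) = 12.5385 > 0, so the root lies in [4.96875, 5.171875]

5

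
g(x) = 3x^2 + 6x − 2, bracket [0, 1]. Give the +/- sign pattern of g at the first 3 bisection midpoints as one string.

m = 0.5, g(m) = 1.75 (+); new bracket [0, 0.5]
m = 0.25, g(m) = -0.3125 (−); new bracket [0.25, 0.5]
m = 0.375, g(m) = 0.671875 (+); new bracket [0.25, 0.375]

+-+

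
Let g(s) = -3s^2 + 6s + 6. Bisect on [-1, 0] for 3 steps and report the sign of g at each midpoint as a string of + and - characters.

s = -0.5 gives g = 2.25, positive; keep [-1, -0.5]
s = -0.75 gives g = -0.1875, negative; keep [-0.75, -0.5]
s = -0.625 gives g = 1.078125, positive; keep [-0.75, -0.625]

+-+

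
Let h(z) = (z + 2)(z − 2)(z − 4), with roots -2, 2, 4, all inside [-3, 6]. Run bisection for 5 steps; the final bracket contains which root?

-2

z = 1.5 gives h = 4.375, positive; keep [-3, 1.5]
z = -0.75 gives h = 16.328125, positive; keep [-3, -0.75]
z = -1.875 gives h = 2.845703, positive; keep [-3, -1.875]
z = -2.4375 gives h = -12.4978, negative; keep [-2.4375, -1.875]
z = -2.15625 gives h = -3.998, negative; keep [-2.15625, -1.875]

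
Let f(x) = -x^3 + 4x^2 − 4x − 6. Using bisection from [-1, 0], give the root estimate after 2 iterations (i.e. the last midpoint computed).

-0.75

m = -0.5, f(m) = -2.875 (−); new bracket [-1, -0.5]
m = -0.75, f(m) = -0.328125 (−); new bracket [-1, -0.75]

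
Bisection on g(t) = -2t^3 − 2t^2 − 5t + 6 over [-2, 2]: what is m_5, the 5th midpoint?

0.875

m = 0, g(m) = 6 (+); new bracket [0, 2]
m = 1, g(m) = -3 (−); new bracket [0, 1]
m = 0.5, g(m) = 2.75 (+); new bracket [0.5, 1]
m = 0.75, g(m) = 0.2812 (+); new bracket [0.75, 1]
m = 0.875, g(m) = -1.2461 (−); new bracket [0.75, 0.875]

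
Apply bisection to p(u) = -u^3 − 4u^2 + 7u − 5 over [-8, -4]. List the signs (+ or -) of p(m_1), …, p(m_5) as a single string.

+-+--

p(-6) = 25 > 0, so the root lies in [-6, -4]
p(-5) = -15 < 0, so the root lies in [-6, -5]
p(-5.5) = 1.875 > 0, so the root lies in [-5.5, -5]
p(-5.25) = -7.2969 < 0, so the root lies in [-5.5, -5.25]
p(-5.375) = -2.9004 < 0, so the root lies in [-5.5, -5.375]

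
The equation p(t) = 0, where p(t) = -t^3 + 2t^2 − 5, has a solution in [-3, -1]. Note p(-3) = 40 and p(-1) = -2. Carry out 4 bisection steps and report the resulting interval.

[-1.25, -1.125]

m = -2, p(m) = 11 (+); new bracket [-2, -1]
m = -1.5, p(m) = 2.875 (+); new bracket [-1.5, -1]
m = -1.25, p(m) = 0.078125 (+); new bracket [-1.25, -1]
m = -1.125, p(m) = -1.0449 (−); new bracket [-1.25, -1.125]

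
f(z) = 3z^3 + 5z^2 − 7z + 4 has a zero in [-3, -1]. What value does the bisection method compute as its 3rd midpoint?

f(-2) = 14 > 0, so the root lies in [-3, -2]
f(-2.5) = 5.875 > 0, so the root lies in [-3, -2.5]
f(-2.75) = -1.328125 < 0, so the root lies in [-2.75, -2.5]

-2.75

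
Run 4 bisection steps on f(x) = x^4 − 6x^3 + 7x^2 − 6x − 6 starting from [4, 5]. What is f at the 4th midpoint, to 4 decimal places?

-5.1106

f(4.5) = -27.9375 < 0, so the root lies in [4.5, 5]
f(4.75) = -10.527344 < 0, so the root lies in [4.75, 5]
f(4.875) = 0.769775 > 0, so the root lies in [4.75, 4.875]
f(4.8125) = -5.1106 < 0, so the root lies in [4.8125, 4.875]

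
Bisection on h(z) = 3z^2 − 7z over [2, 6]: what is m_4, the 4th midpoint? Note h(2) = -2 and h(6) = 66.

midpoint 4: h = 20 > 0 → [2, 4]
midpoint 3: h = 6 > 0 → [2, 3]
midpoint 2.5: h = 1.25 > 0 → [2, 2.5]
midpoint 2.25: h = -0.5625 < 0 → [2.25, 2.5]

2.25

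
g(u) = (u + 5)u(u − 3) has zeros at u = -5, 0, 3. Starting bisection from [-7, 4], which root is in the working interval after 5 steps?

-5

g(-1.5) = 23.625 > 0, so the root lies in [-7, -1.5]
g(-4.25) = 23.109375 > 0, so the root lies in [-7, -4.25]
g(-5.625) = -30.322266 < 0, so the root lies in [-5.625, -4.25]
g(-4.9375) = 2.4495 > 0, so the root lies in [-5.625, -4.9375]
g(-5.28125) = -12.3006 < 0, so the root lies in [-5.28125, -4.9375]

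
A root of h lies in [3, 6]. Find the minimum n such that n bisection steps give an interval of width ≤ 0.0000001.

Width after n steps is 3/2^n. Need 2^n ≥ 3/0.0000001 = 30000000.
2^24 = 16777216 < 30000000 ≤ 2^25 = 33554432, so n = 25.

25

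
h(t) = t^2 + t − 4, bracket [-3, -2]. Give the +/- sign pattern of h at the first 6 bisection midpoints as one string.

h(-2.5) = -0.25 < 0, so the root lies in [-3, -2.5]
h(-2.75) = 0.8125 > 0, so the root lies in [-2.75, -2.5]
h(-2.625) = 0.265625 > 0, so the root lies in [-2.625, -2.5]
h(-2.5625) = 0.0039 > 0, so the root lies in [-2.5625, -2.5]
h(-2.53125) = -0.124 < 0, so the root lies in [-2.5625, -2.53125]
h(-2.546875) = -0.0603 < 0, so the root lies in [-2.5625, -2.546875]

-+++--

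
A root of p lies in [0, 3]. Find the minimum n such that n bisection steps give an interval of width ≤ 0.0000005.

23

Width after n steps is 3/2^n. Need 2^n ≥ 3/0.0000005 = 6000000.
2^22 = 4194304 < 6000000 ≤ 2^23 = 8388608, so n = 23.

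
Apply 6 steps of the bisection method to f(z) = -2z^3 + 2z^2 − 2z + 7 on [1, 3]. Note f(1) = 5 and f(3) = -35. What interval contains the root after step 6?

[1.65625, 1.6875]

z = 2 gives f = -5, negative; keep [1, 2]
z = 1.5 gives f = 1.75, positive; keep [1.5, 2]
z = 1.75 gives f = -1.09375, negative; keep [1.5, 1.75]
z = 1.625 gives f = 0.4492, positive; keep [1.625, 1.75]
z = 1.6875 gives f = -0.2905, negative; keep [1.625, 1.6875]
z = 1.65625 gives f = 0.0871, positive; keep [1.65625, 1.6875]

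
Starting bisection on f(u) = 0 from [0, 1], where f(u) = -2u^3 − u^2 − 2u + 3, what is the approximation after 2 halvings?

0.75

u = 0.5 gives f = 1.5, positive; keep [0.5, 1]
u = 0.75 gives f = 0.09375, positive; keep [0.75, 1]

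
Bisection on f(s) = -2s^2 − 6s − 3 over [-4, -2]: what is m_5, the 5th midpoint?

-2.3125

m = -3, f(m) = -3 (−); new bracket [-3, -2]
m = -2.5, f(m) = -0.5 (−); new bracket [-2.5, -2]
m = -2.25, f(m) = 0.375 (+); new bracket [-2.5, -2.25]
m = -2.375, f(m) = -0.0312 (−); new bracket [-2.375, -2.25]
m = -2.3125, f(m) = 0.1797 (+); new bracket [-2.375, -2.3125]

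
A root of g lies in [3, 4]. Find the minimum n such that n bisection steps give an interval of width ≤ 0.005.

Width after n steps is 1/2^n. Need 2^n ≥ 1/0.005 = 200.
2^7 = 128 < 200 ≤ 2^8 = 256, so n = 8.

8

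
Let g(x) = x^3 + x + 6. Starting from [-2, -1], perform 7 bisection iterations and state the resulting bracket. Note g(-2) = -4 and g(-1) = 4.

midpoint -1.5: g = 1.125 > 0 → [-2, -1.5]
midpoint -1.75: g = -1.109375 < 0 → [-1.75, -1.5]
midpoint -1.625: g = 0.083984 > 0 → [-1.75, -1.625]
midpoint -1.6875: g = -0.4929 < 0 → [-1.6875, -1.625]
midpoint -1.65625: g = -0.1996 < 0 → [-1.65625, -1.625]
midpoint -1.640625: g = -0.0566 < 0 → [-1.640625, -1.625]
midpoint -1.6328125: g = 0.014 > 0 → [-1.640625, -1.6328125]

[-1.640625, -1.6328125]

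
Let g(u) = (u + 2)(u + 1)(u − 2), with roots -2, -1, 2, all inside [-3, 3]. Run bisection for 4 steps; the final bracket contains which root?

midpoint 0: g = -4 < 0 → [0, 3]
midpoint 1.5: g = -4.375 < 0 → [1.5, 3]
midpoint 2.25: g = 3.453125 > 0 → [1.5, 2.25]
midpoint 1.875: g = -1.3926 < 0 → [1.875, 2.25]

2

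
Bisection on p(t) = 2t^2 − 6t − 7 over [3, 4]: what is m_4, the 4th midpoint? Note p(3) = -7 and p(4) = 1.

m = 3.5, p(m) = -3.5 (−); new bracket [3.5, 4]
m = 3.75, p(m) = -1.375 (−); new bracket [3.75, 4]
m = 3.875, p(m) = -0.21875 (−); new bracket [3.875, 4]
m = 3.9375, p(m) = 0.3828 (+); new bracket [3.875, 3.9375]

3.9375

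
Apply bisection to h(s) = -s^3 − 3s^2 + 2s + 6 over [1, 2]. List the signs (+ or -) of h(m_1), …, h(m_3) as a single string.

m = 1.5, h(m) = -1.125 (−); new bracket [1, 1.5]
m = 1.25, h(m) = 1.859375 (+); new bracket [1.25, 1.5]
m = 1.375, h(m) = 0.478516 (+); new bracket [1.375, 1.5]

-++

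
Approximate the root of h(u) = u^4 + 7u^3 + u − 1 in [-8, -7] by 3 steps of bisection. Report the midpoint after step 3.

h(-7.5) = 202.4375 > 0, so the root lies in [-7.5, -7]
h(-7.25) = 87.019531 > 0, so the root lies in [-7.25, -7]
h(-7.125) = 37.088135 > 0, so the root lies in [-7.125, -7]

-7.125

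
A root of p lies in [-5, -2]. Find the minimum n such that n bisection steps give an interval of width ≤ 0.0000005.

Width after n steps is 3/2^n. Need 2^n ≥ 3/0.0000005 = 6000000.
2^22 = 4194304 < 6000000 ≤ 2^23 = 8388608, so n = 23.

23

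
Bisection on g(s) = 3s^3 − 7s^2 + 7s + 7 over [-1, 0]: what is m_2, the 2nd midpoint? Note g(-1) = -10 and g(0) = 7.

g(-0.5) = 1.375 > 0, so the root lies in [-1, -0.5]
g(-0.75) = -3.453125 < 0, so the root lies in [-0.75, -0.5]

-0.75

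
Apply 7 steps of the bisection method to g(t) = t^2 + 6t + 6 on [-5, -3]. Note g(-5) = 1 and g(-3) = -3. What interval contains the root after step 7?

[-4.734375, -4.71875]

midpoint -4: g = -2 < 0 → [-5, -4]
midpoint -4.5: g = -0.75 < 0 → [-5, -4.5]
midpoint -4.75: g = 0.0625 > 0 → [-4.75, -4.5]
midpoint -4.625: g = -0.3594 < 0 → [-4.75, -4.625]
midpoint -4.6875: g = -0.1523 < 0 → [-4.75, -4.6875]
midpoint -4.71875: g = -0.0459 < 0 → [-4.75, -4.71875]
midpoint -4.734375: g = 0.0081 > 0 → [-4.734375, -4.71875]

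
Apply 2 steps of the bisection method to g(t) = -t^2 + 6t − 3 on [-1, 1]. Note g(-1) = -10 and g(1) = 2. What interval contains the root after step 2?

t = 0 gives g = -3, negative; keep [0, 1]
t = 0.5 gives g = -0.25, negative; keep [0.5, 1]

[0.5, 1]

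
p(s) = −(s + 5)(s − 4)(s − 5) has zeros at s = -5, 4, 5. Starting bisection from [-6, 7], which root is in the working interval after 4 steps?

midpoint 0.5: p = -86.625 < 0 → [-6, 0.5]
midpoint -2.75: p = -117.703125 < 0 → [-6, -2.75]
midpoint -4.375: p = -49.072266 < 0 → [-6, -4.375]
midpoint -5.1875: p = 17.5496 > 0 → [-5.1875, -4.375]

-5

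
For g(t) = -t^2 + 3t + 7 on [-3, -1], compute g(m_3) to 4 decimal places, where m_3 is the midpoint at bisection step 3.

g(-2) = -3 < 0, so the root lies in [-2, -1]
g(-1.5) = 0.25 > 0, so the root lies in [-2, -1.5]
g(-1.75) = -1.3125 < 0, so the root lies in [-1.75, -1.5]

-1.3125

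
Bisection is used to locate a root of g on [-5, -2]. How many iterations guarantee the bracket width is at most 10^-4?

Width after n steps is 3/2^n. Need 2^n ≥ 3/10^-4 = 30000.
2^14 = 16384 < 30000 ≤ 2^15 = 32768, so n = 15.

15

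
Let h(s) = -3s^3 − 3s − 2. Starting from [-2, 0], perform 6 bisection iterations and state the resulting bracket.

[-0.53125, -0.5]

h(-1) = 4 > 0, so the root lies in [-1, 0]
h(-0.5) = -0.125 < 0, so the root lies in [-1, -0.5]
h(-0.75) = 1.515625 > 0, so the root lies in [-0.75, -0.5]
h(-0.625) = 0.6074 > 0, so the root lies in [-0.625, -0.5]
h(-0.5625) = 0.2214 > 0, so the root lies in [-0.5625, -0.5]
h(-0.53125) = 0.0435 > 0, so the root lies in [-0.53125, -0.5]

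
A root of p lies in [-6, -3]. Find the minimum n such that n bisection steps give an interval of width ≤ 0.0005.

13

Width after n steps is 3/2^n. Need 2^n ≥ 3/0.0005 = 6000.
2^12 = 4096 < 6000 ≤ 2^13 = 8192, so n = 13.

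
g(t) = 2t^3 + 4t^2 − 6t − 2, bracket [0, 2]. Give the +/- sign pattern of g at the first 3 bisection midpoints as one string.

-++

g(1) = -2 < 0, so the root lies in [1, 2]
g(1.5) = 4.75 > 0, so the root lies in [1, 1.5]
g(1.25) = 0.65625 > 0, so the root lies in [1, 1.25]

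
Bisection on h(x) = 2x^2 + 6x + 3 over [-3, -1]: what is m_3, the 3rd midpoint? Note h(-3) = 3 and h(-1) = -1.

-2.25

midpoint -2: h = -1 < 0 → [-3, -2]
midpoint -2.5: h = 0.5 > 0 → [-2.5, -2]
midpoint -2.25: h = -0.375 < 0 → [-2.5, -2.25]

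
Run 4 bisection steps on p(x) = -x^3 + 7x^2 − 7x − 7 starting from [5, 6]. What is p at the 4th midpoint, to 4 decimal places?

1.1350

midpoint 5.5: p = -0.125 < 0 → [5, 5.5]
midpoint 5.25: p = 4.484375 > 0 → [5.25, 5.5]
midpoint 5.375: p = 2.322266 > 0 → [5.375, 5.5]
midpoint 5.4375: p = 1.135 > 0 → [5.4375, 5.5]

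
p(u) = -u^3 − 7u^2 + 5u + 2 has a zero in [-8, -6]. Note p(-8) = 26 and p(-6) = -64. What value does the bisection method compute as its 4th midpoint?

-7.625

midpoint -7: p = -33 < 0 → [-8, -7]
midpoint -7.5: p = -7.375 < 0 → [-8, -7.5]
midpoint -7.75: p = 8.296875 > 0 → [-7.75, -7.5]
midpoint -7.625: p = 0.2129 > 0 → [-7.625, -7.5]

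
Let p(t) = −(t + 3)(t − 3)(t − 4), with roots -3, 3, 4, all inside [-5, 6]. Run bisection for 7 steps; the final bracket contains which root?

m = 0.5, p(m) = -30.625 (−); new bracket [-5, 0.5]
m = -2.25, p(m) = -24.609375 (−); new bracket [-5, -2.25]
m = -3.625, p(m) = 31.572266 (+); new bracket [-3.625, -2.25]
m = -2.9375, p(m) = -2.5745 (−); new bracket [-3.625, -2.9375]
m = -3.28125, p(m) = 12.8631 (+); new bracket [-3.28125, -2.9375]
m = -3.109375, p(m) = 4.7506 (+); new bracket [-3.109375, -2.9375]
m = -3.0234375, p(m) = 0.9915 (+); new bracket [-3.0234375, -2.9375]

-3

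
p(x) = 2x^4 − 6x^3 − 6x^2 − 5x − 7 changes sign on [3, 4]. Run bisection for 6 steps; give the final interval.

midpoint 3.5: p = -55.125 < 0 → [3.5, 4]
midpoint 3.75: p = -31.023438 < 0 → [3.75, 4]
midpoint 3.875: p = -14.644043 < 0 → [3.875, 4]
midpoint 3.9375: p = -5.2485 < 0 → [3.9375, 4]
midpoint 3.96875: p = -0.2332 < 0 → [3.96875, 4]
midpoint 3.984375: p = 2.3559 > 0 → [3.96875, 3.984375]

[3.96875, 3.984375]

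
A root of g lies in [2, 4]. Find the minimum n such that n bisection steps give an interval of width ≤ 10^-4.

Width after n steps is 2/2^n. Need 2^n ≥ 2/10^-4 = 20000.
2^14 = 16384 < 20000 ≤ 2^15 = 32768, so n = 15.

15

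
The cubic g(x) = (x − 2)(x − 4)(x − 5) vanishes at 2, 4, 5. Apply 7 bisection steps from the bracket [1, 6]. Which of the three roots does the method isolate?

midpoint 3.5: g = 1.125 > 0 → [1, 3.5]
midpoint 2.25: g = 1.203125 > 0 → [1, 2.25]
midpoint 1.625: g = -3.005859 < 0 → [1.625, 2.25]
midpoint 1.9375: g = -0.3948 < 0 → [1.9375, 2.25]
midpoint 2.09375: g = 0.5194 > 0 → [1.9375, 2.09375]
midpoint 2.015625: g = 0.0925 > 0 → [1.9375, 2.015625]
midpoint 1.9765625: g = -0.1434 < 0 → [1.9765625, 2.015625]

2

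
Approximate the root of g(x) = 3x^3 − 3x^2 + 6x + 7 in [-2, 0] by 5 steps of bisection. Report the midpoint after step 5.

-0.6875

midpoint -1: g = -5 < 0 → [-1, 0]
midpoint -0.5: g = 2.875 > 0 → [-1, -0.5]
midpoint -0.75: g = -0.453125 < 0 → [-0.75, -0.5]
midpoint -0.625: g = 1.3457 > 0 → [-0.75, -0.625]
midpoint -0.6875: g = 0.4822 > 0 → [-0.75, -0.6875]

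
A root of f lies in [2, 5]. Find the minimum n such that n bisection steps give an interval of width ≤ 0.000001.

22

Width after n steps is 3/2^n. Need 2^n ≥ 3/0.000001 = 3000000.
2^21 = 2097152 < 3000000 ≤ 2^22 = 4194304, so n = 22.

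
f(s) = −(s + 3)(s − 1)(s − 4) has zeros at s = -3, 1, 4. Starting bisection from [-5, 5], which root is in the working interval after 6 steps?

midpoint 0: f = -12 < 0 → [-5, 0]
midpoint -2.5: f = -11.375 < 0 → [-5, -2.5]
midpoint -3.75: f = 27.609375 > 0 → [-3.75, -2.5]
midpoint -3.125: f = 3.6738 > 0 → [-3.125, -2.5]
midpoint -2.8125: f = -4.8699 < 0 → [-3.125, -2.8125]
midpoint -2.96875: f = -0.8643 < 0 → [-3.125, -2.96875]

-3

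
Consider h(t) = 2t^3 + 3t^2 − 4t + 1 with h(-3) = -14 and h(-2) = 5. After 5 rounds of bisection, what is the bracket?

midpoint -2.5: h = -1.5 < 0 → [-2.5, -2]
midpoint -2.25: h = 2.40625 > 0 → [-2.5, -2.25]
midpoint -2.375: h = 0.628906 > 0 → [-2.5, -2.375]
midpoint -2.4375: h = -0.3901 < 0 → [-2.4375, -2.375]
midpoint -2.40625: h = 0.1306 > 0 → [-2.4375, -2.40625]

[-2.4375, -2.40625]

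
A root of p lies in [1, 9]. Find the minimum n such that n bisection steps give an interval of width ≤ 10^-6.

Width after n steps is 8/2^n. Need 2^n ≥ 8/10^-6 = 8000000.
2^22 = 4194304 < 8000000 ≤ 2^23 = 8388608, so n = 23.

23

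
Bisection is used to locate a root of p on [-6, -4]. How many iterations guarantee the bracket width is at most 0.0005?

12

Width after n steps is 2/2^n. Need 2^n ≥ 2/0.0005 = 4000.
2^11 = 2048 < 4000 ≤ 2^12 = 4096, so n = 12.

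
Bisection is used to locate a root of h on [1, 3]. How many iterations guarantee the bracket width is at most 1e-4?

15

Width after n steps is 2/2^n. Need 2^n ≥ 2/1e-4 = 20000.
2^14 = 16384 < 20000 ≤ 2^15 = 32768, so n = 15.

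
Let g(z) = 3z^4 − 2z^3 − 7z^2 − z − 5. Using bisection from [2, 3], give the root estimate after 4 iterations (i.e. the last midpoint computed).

2.0625

m = 2.5, g(m) = 34.6875 (+); new bracket [2, 2.5]
m = 2.25, g(m) = 11.417969 (+); new bracket [2, 2.25]
m = 2.125, g(m) = 3.246826 (+); new bracket [2, 2.125]
m = 2.0625, g(m) = -0.1001 (−); new bracket [2.0625, 2.125]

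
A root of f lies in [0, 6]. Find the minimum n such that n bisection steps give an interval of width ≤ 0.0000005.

Width after n steps is 6/2^n. Need 2^n ≥ 6/0.0000005 = 12000000.
2^23 = 8388608 < 12000000 ≤ 2^24 = 16777216, so n = 24.

24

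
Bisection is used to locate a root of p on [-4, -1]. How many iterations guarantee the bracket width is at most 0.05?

6

Width after n steps is 3/2^n. Need 2^n ≥ 3/0.05 = 60.
2^5 = 32 < 60 ≤ 2^6 = 64, so n = 6.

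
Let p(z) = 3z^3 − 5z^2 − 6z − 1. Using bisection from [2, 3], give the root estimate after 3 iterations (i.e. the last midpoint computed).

2.625

p(2.5) = -0.375 < 0, so the root lies in [2.5, 3]
p(2.75) = 7.078125 > 0, so the root lies in [2.5, 2.75]
p(2.625) = 3.060547 > 0, so the root lies in [2.5, 2.625]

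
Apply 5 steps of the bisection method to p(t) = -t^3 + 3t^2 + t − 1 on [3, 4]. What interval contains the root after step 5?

p(3.5) = -3.625 < 0, so the root lies in [3, 3.5]
p(3.25) = -0.390625 < 0, so the root lies in [3, 3.25]
p(3.125) = 0.904297 > 0, so the root lies in [3.125, 3.25]
p(3.1875) = 0.2825 > 0, so the root lies in [3.1875, 3.25]
p(3.21875) = -0.0476 < 0, so the root lies in [3.1875, 3.21875]

[3.1875, 3.21875]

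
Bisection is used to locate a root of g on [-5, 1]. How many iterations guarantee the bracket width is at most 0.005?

11

Width after n steps is 6/2^n. Need 2^n ≥ 6/0.005 = 1200.
2^10 = 1024 < 1200 ≤ 2^11 = 2048, so n = 11.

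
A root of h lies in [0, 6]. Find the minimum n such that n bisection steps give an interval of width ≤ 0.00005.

Width after n steps is 6/2^n. Need 2^n ≥ 6/0.00005 = 120000.
2^16 = 65536 < 120000 ≤ 2^17 = 131072, so n = 17.

17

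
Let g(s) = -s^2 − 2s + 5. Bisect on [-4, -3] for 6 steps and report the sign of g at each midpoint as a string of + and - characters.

-+++--

g(-3.5) = -0.25 < 0, so the root lies in [-3.5, -3]
g(-3.25) = 0.9375 > 0, so the root lies in [-3.5, -3.25]
g(-3.375) = 0.359375 > 0, so the root lies in [-3.5, -3.375]
g(-3.4375) = 0.0586 > 0, so the root lies in [-3.5, -3.4375]
g(-3.46875) = -0.0947 < 0, so the root lies in [-3.46875, -3.4375]
g(-3.453125) = -0.0178 < 0, so the root lies in [-3.453125, -3.4375]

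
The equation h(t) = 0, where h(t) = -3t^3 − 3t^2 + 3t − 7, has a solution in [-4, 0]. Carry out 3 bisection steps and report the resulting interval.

[-2.5, -2]

midpoint -2: h = -1 < 0 → [-4, -2]
midpoint -3: h = 38 > 0 → [-3, -2]
midpoint -2.5: h = 13.625 > 0 → [-2.5, -2]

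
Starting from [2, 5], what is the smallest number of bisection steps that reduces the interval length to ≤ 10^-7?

25

Width after n steps is 3/2^n. Need 2^n ≥ 3/10^-7 = 30000000.
2^24 = 16777216 < 30000000 ≤ 2^25 = 33554432, so n = 25.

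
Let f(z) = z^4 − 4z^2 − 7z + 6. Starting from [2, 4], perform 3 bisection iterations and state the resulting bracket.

[2.25, 2.5]

midpoint 3: f = 30 > 0 → [2, 3]
midpoint 2.5: f = 2.5625 > 0 → [2, 2.5]
midpoint 2.25: f = -4.371094 < 0 → [2.25, 2.5]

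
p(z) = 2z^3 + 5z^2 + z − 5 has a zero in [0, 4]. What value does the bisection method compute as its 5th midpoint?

0.875

m = 2, p(m) = 33 (+); new bracket [0, 2]
m = 1, p(m) = 3 (+); new bracket [0, 1]
m = 0.5, p(m) = -3 (−); new bracket [0.5, 1]
m = 0.75, p(m) = -0.5938 (−); new bracket [0.75, 1]
m = 0.875, p(m) = 1.043 (+); new bracket [0.75, 0.875]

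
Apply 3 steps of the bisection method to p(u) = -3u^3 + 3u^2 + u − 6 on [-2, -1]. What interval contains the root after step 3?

[-1.125, -1]

u = -1.5 gives p = 9.375, positive; keep [-1.5, -1]
u = -1.25 gives p = 3.296875, positive; keep [-1.25, -1]
u = -1.125 gives p = 0.943359, positive; keep [-1.125, -1]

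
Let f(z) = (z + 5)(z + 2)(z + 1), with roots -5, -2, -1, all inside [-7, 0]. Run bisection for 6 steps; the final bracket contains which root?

midpoint -3.5: f = 5.625 > 0 → [-7, -3.5]
midpoint -5.25: f = -3.453125 < 0 → [-5.25, -3.5]
midpoint -4.375: f = 5.009766 > 0 → [-5.25, -4.375]
midpoint -4.8125: f = 2.0105 > 0 → [-5.25, -4.8125]
midpoint -5.03125: f = -0.3819 < 0 → [-5.03125, -4.8125]
midpoint -4.921875: f = 0.8953 > 0 → [-5.03125, -4.921875]

-5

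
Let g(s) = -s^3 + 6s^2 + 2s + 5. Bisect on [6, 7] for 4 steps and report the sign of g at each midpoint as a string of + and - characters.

-++-

midpoint 6.5: g = -3.125 < 0 → [6, 6.5]
midpoint 6.25: g = 7.734375 > 0 → [6.25, 6.5]
midpoint 6.375: g = 2.509766 > 0 → [6.375, 6.5]
midpoint 6.4375: g = -0.2556 < 0 → [6.375, 6.4375]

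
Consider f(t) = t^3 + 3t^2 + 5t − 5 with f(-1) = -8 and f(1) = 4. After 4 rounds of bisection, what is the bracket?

[0.625, 0.75]

midpoint 0: f = -5 < 0 → [0, 1]
midpoint 0.5: f = -1.625 < 0 → [0.5, 1]
midpoint 0.75: f = 0.859375 > 0 → [0.5, 0.75]
midpoint 0.625: f = -0.459 < 0 → [0.625, 0.75]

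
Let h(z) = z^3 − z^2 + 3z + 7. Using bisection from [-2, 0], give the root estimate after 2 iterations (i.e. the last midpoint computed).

z = -1 gives h = 2, positive; keep [-2, -1]
z = -1.5 gives h = -3.125, negative; keep [-1.5, -1]

-1.5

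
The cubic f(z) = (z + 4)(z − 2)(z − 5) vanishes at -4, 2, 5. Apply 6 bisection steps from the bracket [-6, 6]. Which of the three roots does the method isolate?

-4

midpoint 0: f = 40 > 0 → [-6, 0]
midpoint -3: f = 40 > 0 → [-6, -3]
midpoint -4.5: f = -30.875 < 0 → [-4.5, -3]
midpoint -3.75: f = 12.5781 > 0 → [-4.5, -3.75]
midpoint -4.125: f = -6.9863 < 0 → [-4.125, -3.75]
midpoint -3.9375: f = 3.3167 > 0 → [-4.125, -3.9375]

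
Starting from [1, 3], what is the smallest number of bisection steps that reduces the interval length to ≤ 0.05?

6

Width after n steps is 2/2^n. Need 2^n ≥ 2/0.05 = 40.
2^5 = 32 < 40 ≤ 2^6 = 64, so n = 6.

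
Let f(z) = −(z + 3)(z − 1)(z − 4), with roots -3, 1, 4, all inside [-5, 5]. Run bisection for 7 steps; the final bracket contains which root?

f(0) = -12 < 0, so the root lies in [-5, 0]
f(-2.5) = -11.375 < 0, so the root lies in [-5, -2.5]
f(-3.75) = 27.609375 > 0, so the root lies in [-3.75, -2.5]
f(-3.125) = 3.6738 > 0, so the root lies in [-3.125, -2.5]
f(-2.8125) = -4.8699 < 0, so the root lies in [-3.125, -2.8125]
f(-2.96875) = -0.8643 < 0, so the root lies in [-3.125, -2.96875]
f(-3.046875) = 1.3368 > 0, so the root lies in [-3.046875, -2.96875]

-3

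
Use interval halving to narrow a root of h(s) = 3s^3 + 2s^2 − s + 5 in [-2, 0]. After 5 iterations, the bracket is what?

s = -1 gives h = 5, positive; keep [-2, -1]
s = -1.5 gives h = 0.875, positive; keep [-2, -1.5]
s = -1.75 gives h = -3.203125, negative; keep [-1.75, -1.5]
s = -1.625 gives h = -0.9668, negative; keep [-1.625, -1.5]
s = -1.5625 gives h = 0.0012, positive; keep [-1.625, -1.5625]

[-1.625, -1.5625]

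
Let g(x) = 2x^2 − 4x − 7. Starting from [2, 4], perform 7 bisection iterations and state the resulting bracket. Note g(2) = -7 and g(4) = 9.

g(3) = -1 < 0, so the root lies in [3, 4]
g(3.5) = 3.5 > 0, so the root lies in [3, 3.5]
g(3.25) = 1.125 > 0, so the root lies in [3, 3.25]
g(3.125) = 0.0312 > 0, so the root lies in [3, 3.125]
g(3.0625) = -0.4922 < 0, so the root lies in [3.0625, 3.125]
g(3.09375) = -0.2324 < 0, so the root lies in [3.09375, 3.125]
g(3.109375) = -0.1011 < 0, so the root lies in [3.109375, 3.125]

[3.109375, 3.125]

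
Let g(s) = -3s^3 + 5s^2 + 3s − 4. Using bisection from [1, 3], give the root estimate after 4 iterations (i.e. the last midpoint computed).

g(2) = -2 < 0, so the root lies in [1, 2]
g(1.5) = 1.625 > 0, so the root lies in [1.5, 2]
g(1.75) = 0.484375 > 0, so the root lies in [1.75, 2]
g(1.875) = -0.5723 < 0, so the root lies in [1.75, 1.875]

1.875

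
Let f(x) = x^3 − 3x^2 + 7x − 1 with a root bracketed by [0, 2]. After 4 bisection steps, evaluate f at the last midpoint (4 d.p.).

midpoint 1: f = 4 > 0 → [0, 1]
midpoint 0.5: f = 1.875 > 0 → [0, 0.5]
midpoint 0.25: f = 0.578125 > 0 → [0, 0.25]
midpoint 0.125: f = -0.1699 < 0 → [0.125, 0.25]

-0.1699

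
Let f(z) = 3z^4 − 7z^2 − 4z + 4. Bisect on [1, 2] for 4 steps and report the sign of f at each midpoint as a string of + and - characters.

z = 1.5 gives f = -2.5625, negative; keep [1.5, 2]
z = 1.75 gives f = 3.699219, positive; keep [1.5, 1.75]
z = 1.625 gives f = -0.065674, negative; keep [1.625, 1.75]
z = 1.6875 gives f = 1.6438, positive; keep [1.625, 1.6875]

-+-+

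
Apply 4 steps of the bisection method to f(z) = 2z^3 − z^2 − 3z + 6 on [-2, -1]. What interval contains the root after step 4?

[-1.625, -1.5625]

midpoint -1.5: f = 1.5 > 0 → [-2, -1.5]
midpoint -1.75: f = -2.53125 < 0 → [-1.75, -1.5]
midpoint -1.625: f = -0.347656 < 0 → [-1.625, -1.5]
midpoint -1.5625: f = 0.6167 > 0 → [-1.625, -1.5625]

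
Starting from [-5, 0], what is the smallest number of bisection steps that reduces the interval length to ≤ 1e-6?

23

Width after n steps is 5/2^n. Need 2^n ≥ 5/1e-6 = 5000000.
2^22 = 4194304 < 5000000 ≤ 2^23 = 8388608, so n = 23.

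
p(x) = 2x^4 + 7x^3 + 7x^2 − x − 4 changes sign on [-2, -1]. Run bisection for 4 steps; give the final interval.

p(-1.5) = -0.25 < 0, so the root lies in [-2, -1.5]
p(-1.75) = 0.429688 > 0, so the root lies in [-1.75, -1.5]
p(-1.625) = 0.018066 > 0, so the root lies in [-1.625, -1.5]
p(-1.5625) = -0.1296 < 0, so the root lies in [-1.625, -1.5625]

[-1.625, -1.5625]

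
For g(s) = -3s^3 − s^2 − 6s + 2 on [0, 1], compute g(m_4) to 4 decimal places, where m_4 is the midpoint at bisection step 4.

s = 0.5 gives g = -1.625, negative; keep [0, 0.5]
s = 0.25 gives g = 0.390625, positive; keep [0.25, 0.5]
s = 0.375 gives g = -0.548828, negative; keep [0.25, 0.375]
s = 0.3125 gives g = -0.0642, negative; keep [0.25, 0.3125]

-0.0642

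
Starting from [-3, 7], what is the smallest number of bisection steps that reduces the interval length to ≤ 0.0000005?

25

Width after n steps is 10/2^n. Need 2^n ≥ 10/0.0000005 = 20000000.
2^24 = 16777216 < 20000000 ≤ 2^25 = 33554432, so n = 25.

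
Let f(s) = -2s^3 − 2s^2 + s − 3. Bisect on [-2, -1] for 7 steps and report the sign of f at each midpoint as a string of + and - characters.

midpoint -1.5: f = -2.25 < 0 → [-2, -1.5]
midpoint -1.75: f = -0.15625 < 0 → [-2, -1.75]
midpoint -1.875: f = 1.277344 > 0 → [-1.875, -1.75]
midpoint -1.8125: f = 0.5259 > 0 → [-1.8125, -1.75]
midpoint -1.78125: f = 0.1763 > 0 → [-1.78125, -1.75]
midpoint -1.765625: f = 0.0079 > 0 → [-1.765625, -1.75]
midpoint -1.7578125: f = -0.0747 < 0 → [-1.765625, -1.7578125]

--++++-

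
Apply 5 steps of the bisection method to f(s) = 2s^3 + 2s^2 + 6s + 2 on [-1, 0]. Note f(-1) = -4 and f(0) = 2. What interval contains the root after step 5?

f(-0.5) = -0.75 < 0, so the root lies in [-0.5, 0]
f(-0.25) = 0.59375 > 0, so the root lies in [-0.5, -0.25]
f(-0.375) = -0.074219 < 0, so the root lies in [-0.375, -0.25]
f(-0.3125) = 0.2593 > 0, so the root lies in [-0.375, -0.3125]
f(-0.34375) = 0.0926 > 0, so the root lies in [-0.375, -0.34375]

[-0.375, -0.34375]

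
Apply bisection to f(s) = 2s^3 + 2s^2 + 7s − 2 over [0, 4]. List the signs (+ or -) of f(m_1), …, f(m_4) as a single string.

+++-

s = 2 gives f = 36, positive; keep [0, 2]
s = 1 gives f = 9, positive; keep [0, 1]
s = 0.5 gives f = 2.25, positive; keep [0, 0.5]
s = 0.25 gives f = -0.0938, negative; keep [0.25, 0.5]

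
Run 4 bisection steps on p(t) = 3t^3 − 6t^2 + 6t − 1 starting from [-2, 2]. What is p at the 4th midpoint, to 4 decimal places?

0.1719

m = 0, p(m) = -1 (−); new bracket [0, 2]
m = 1, p(m) = 2 (+); new bracket [0, 1]
m = 0.5, p(m) = 0.875 (+); new bracket [0, 0.5]
m = 0.25, p(m) = 0.1719 (+); new bracket [0, 0.25]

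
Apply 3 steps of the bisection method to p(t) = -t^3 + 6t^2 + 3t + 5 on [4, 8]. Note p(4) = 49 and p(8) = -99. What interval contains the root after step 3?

t = 6 gives p = 23, positive; keep [6, 8]
t = 7 gives p = -23, negative; keep [6, 7]
t = 6.5 gives p = 3.375, positive; keep [6.5, 7]

[6.5, 7]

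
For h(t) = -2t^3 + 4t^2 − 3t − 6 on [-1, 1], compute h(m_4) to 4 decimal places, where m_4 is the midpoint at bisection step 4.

m = 0, h(m) = -6 (−); new bracket [-1, 0]
m = -0.5, h(m) = -3.25 (−); new bracket [-1, -0.5]
m = -0.75, h(m) = -0.65625 (−); new bracket [-1, -0.75]
m = -0.875, h(m) = 1.0273 (+); new bracket [-0.875, -0.75]

1.0273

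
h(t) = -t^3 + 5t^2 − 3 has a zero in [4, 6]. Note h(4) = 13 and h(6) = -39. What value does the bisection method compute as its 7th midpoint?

4.859375

midpoint 5: h = -3 < 0 → [4, 5]
midpoint 4.5: h = 7.125 > 0 → [4.5, 5]
midpoint 4.75: h = 2.640625 > 0 → [4.75, 5]
midpoint 4.875: h = -0.0293 < 0 → [4.75, 4.875]
midpoint 4.8125: h = 1.3425 > 0 → [4.8125, 4.875]
midpoint 4.84375: h = 0.6659 > 0 → [4.84375, 4.875]
midpoint 4.859375: h = 0.3207 > 0 → [4.859375, 4.875]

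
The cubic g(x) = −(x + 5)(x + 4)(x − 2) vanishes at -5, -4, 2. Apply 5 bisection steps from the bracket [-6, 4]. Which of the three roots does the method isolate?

2

g(-1) = 36 > 0, so the root lies in [-1, 4]
g(1.5) = 17.875 > 0, so the root lies in [1.5, 4]
g(2.75) = -39.234375 < 0, so the root lies in [1.5, 2.75]
g(2.125) = -5.4551 < 0, so the root lies in [1.5, 2.125]
g(1.8125) = 7.4246 > 0, so the root lies in [1.8125, 2.125]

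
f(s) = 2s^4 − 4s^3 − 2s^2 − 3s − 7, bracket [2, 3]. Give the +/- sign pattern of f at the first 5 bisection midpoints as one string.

-+---

f(2.5) = -11.375 < 0, so the root lies in [2.5, 3]
f(2.75) = 0.820312 > 0, so the root lies in [2.5, 2.75]
f(2.625) = -6.046387 < 0, so the root lies in [2.625, 2.75]
f(2.6875) = -2.8178 < 0, so the root lies in [2.6875, 2.75]
f(2.71875) = -1.0516 < 0, so the root lies in [2.71875, 2.75]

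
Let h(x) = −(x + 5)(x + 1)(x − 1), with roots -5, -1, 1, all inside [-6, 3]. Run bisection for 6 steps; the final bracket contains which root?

m = -1.5, h(m) = -4.375 (−); new bracket [-6, -1.5]
m = -3.75, h(m) = -16.328125 (−); new bracket [-6, -3.75]
m = -4.875, h(m) = -2.845703 (−); new bracket [-6, -4.875]
m = -5.4375, h(m) = 12.4978 (+); new bracket [-5.4375, -4.875]
m = -5.15625, h(m) = 3.998 (+); new bracket [-5.15625, -4.875]
m = -5.015625, h(m) = 0.3774 (+); new bracket [-5.015625, -4.875]

-5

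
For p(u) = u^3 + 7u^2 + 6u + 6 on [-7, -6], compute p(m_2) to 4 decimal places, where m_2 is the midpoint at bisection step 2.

-2.2031

u = -6.5 gives p = -11.875, negative; keep [-6.5, -6]
u = -6.25 gives p = -2.203125, negative; keep [-6.25, -6]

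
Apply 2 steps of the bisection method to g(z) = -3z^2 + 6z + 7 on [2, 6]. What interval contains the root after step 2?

g(4) = -17 < 0, so the root lies in [2, 4]
g(3) = -2 < 0, so the root lies in [2, 3]

[2, 3]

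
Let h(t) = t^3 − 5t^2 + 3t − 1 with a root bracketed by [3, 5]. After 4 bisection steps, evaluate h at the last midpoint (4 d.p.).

midpoint 4: h = -5 < 0 → [4, 5]
midpoint 4.5: h = 2.375 > 0 → [4, 4.5]
midpoint 4.25: h = -1.796875 < 0 → [4.25, 4.5]
midpoint 4.375: h = 0.1621 > 0 → [4.25, 4.375]

0.1621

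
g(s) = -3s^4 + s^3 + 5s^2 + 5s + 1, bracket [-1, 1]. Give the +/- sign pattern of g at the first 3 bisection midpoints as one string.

g(0) = 1 > 0, so the root lies in [-1, 0]
g(-0.5) = -0.5625 < 0, so the root lies in [-0.5, 0]
g(-0.25) = 0.035156 > 0, so the root lies in [-0.5, -0.25]

+-+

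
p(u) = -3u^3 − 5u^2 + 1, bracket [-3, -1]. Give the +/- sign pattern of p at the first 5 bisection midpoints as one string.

p(-2) = 5 > 0, so the root lies in [-2, -1]
p(-1.5) = -0.125 < 0, so the root lies in [-2, -1.5]
p(-1.75) = 1.765625 > 0, so the root lies in [-1.75, -1.5]
p(-1.625) = 0.6699 > 0, so the root lies in [-1.625, -1.5]
p(-1.5625) = 0.2371 > 0, so the root lies in [-1.5625, -1.5]

+-+++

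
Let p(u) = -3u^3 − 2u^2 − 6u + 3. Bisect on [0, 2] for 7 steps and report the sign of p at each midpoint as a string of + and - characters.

p(1) = -8 < 0, so the root lies in [0, 1]
p(0.5) = -0.875 < 0, so the root lies in [0, 0.5]
p(0.25) = 1.328125 > 0, so the root lies in [0.25, 0.5]
p(0.375) = 0.3105 > 0, so the root lies in [0.375, 0.5]
p(0.4375) = -0.259 < 0, so the root lies in [0.375, 0.4375]
p(0.40625) = 0.0313 > 0, so the root lies in [0.40625, 0.4375]
p(0.421875) = -0.1125 < 0, so the root lies in [0.40625, 0.421875]

--++-+-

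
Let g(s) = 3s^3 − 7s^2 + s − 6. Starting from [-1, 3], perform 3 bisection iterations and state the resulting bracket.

s = 1 gives g = -9, negative; keep [1, 3]
s = 2 gives g = -8, negative; keep [2, 3]
s = 2.5 gives g = -0.375, negative; keep [2.5, 3]

[2.5, 3]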